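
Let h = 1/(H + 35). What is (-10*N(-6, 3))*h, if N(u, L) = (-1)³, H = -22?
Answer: 10/13 ≈ 0.76923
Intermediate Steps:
N(u, L) = -1
h = 1/13 (h = 1/(-22 + 35) = 1/13 ≈ 0.076923)
(-10*N(-6, 3))*h = -10*(-1)*(1/13) = 10*(1/13) = 10/13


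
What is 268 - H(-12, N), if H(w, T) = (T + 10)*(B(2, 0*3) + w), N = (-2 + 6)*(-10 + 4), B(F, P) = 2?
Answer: 128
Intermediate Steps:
N = -24 (N = 4*(-6) = -24)
H(w, T) = (2 + w)*(10 + T) (H(w, T) = (T + 10)*(2 + w) = (10 + T)*(2 + w) = (2 + w)*(10 + T))
268 - H(-12, N) = 268 - (20 + 2*(-24) + 10*(-12) - 24*(-12)) = 268 - (20 - 48 - 120 + 288) = 268 - 1*140 = 268 - 140 = 128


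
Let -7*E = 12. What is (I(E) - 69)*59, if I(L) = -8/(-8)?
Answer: -4012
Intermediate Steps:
E = -12/7 (E = -⅐*12 = -12/7 ≈ -1.7143)
I(L) = 1 (I(L) = -8*(-⅛) = 1)
(I(E) - 69)*59 = (1 - 69)*59 = -68*59 = -4012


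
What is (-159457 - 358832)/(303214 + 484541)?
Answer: -172763/262585 ≈ -0.65793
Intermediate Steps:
(-159457 - 358832)/(303214 + 484541) = -518289/787755 = -518289*1/787755 = -172763/262585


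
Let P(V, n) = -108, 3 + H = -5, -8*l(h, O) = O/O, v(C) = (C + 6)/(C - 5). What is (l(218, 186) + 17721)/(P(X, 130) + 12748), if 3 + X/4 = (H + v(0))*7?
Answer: 141767/101120 ≈ 1.4020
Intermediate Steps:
v(C) = (6 + C)/(-5 + C)
l(h, O) = -⅛ (l(h, O) = -O/(8*O) = -⅛*1 = -⅛)
H = -8 (H = -3 - 5 = -8)
X = -1348/5 (X = -12 + 4*((-8 + (6 + 0)/(-5 + 0))*7) = -12 + 4*((-8 + 6/(-5))*7) = -12 + 4*((-8 - ⅕*6)*7) = -12 + 4*((-8 - 6/5)*7) = -12 + 4*(-46/5*7) = -12 + 4*(-322/5) = -12 - 1288/5 = -1348/5 ≈ -269.60)
(l(218, 186) + 17721)/(P(X, 130) + 12748) = (-⅛ + 17721)/(-108 + 12748) = (141767/8)/12640 = (141767/8)*(1/12640) = 141767/101120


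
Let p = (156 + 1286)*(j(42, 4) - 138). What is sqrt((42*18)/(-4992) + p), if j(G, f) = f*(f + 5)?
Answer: I*sqrt(1590862182)/104 ≈ 383.52*I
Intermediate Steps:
j(G, f) = f*(5 + f)
p = -147084 (p = (156 + 1286)*(4*(5 + 4) - 138) = 1442*(4*9 - 138) = 1442*(36 - 138) = 1442*(-102) = -147084)
sqrt((42*18)/(-4992) + p) = sqrt((42*18)/(-4992) - 147084) = sqrt(756*(-1/4992) - 147084) = sqrt(-63/416 - 147084) = sqrt(-61187007/416) = I*sqrt(1590862182)/104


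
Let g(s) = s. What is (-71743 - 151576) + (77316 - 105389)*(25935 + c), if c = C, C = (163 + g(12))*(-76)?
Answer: -354925674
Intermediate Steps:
C = -13300 (C = (163 + 12)*(-76) = 175*(-76) = -13300)
c = -13300
(-71743 - 151576) + (77316 - 105389)*(25935 + c) = (-71743 - 151576) + (77316 - 105389)*(25935 - 13300) = -223319 - 28073*12635 = -223319 - 354702355 = -354925674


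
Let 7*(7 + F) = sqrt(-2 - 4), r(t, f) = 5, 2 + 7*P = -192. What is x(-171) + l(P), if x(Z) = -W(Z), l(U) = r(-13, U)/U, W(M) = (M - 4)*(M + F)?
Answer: -6043135/194 + 25*I*sqrt(6) ≈ -31150.0 + 61.237*I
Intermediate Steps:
P = -194/7 (P = -2/7 + (1/7)*(-192) = -2/7 - 192/7 = -194/7 ≈ -27.714)
F = -7 + I*sqrt(6)/7 (F = -7 + sqrt(-2 - 4)/7 = -7 + sqrt(-6)/7 = -7 + (I*sqrt(6))/7 = -7 + I*sqrt(6)/7 ≈ -7.0 + 0.34993*I)
W(M) = (-4 + M)*(-7 + M + I*sqrt(6)/7) (W(M) = (M - 4)*(M + (-7 + I*sqrt(6)/7)) = (-4 + M)*(-7 + M + I*sqrt(6)/7))
l(U) = 5/U
x(Z) = -28 - Z**2 + 11*Z + 4*I*sqrt(6)/7 - I*Z*sqrt(6)/7 (x(Z) = -(28 + Z**2 - 11*Z - 4*I*sqrt(6)/7 + I*Z*sqrt(6)/7) = -28 - Z**2 + 11*Z + 4*I*sqrt(6)/7 - I*Z*sqrt(6)/7)
x(-171) + l(P) = (-28 - 1*(-171)**2 + 11*(-171) + 4*I*sqrt(6)/7 - 1/7*I*(-171)*sqrt(6)) + 5/(-194/7) = (-28 - 1*29241 - 1881 + 4*I*sqrt(6)/7 + 171*I*sqrt(6)/7) + 5*(-7/194) = (-28 - 29241 - 1881 + 4*I*sqrt(6)/7 + 171*I*sqrt(6)/7) - 35/194 = (-31150 + 25*I*sqrt(6)) - 35/194 = -6043135/194 + 25*I*sqrt(6)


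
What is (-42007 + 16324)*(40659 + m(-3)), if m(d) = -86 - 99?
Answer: -1039493742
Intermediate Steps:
m(d) = -185
(-42007 + 16324)*(40659 + m(-3)) = (-42007 + 16324)*(40659 - 185) = -25683*40474 = -1039493742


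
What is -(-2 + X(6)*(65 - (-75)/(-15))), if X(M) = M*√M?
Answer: 2 - 360*√6 ≈ -879.82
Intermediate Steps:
X(M) = M^(3/2)
-(-2 + X(6)*(65 - (-75)/(-15))) = -(-2 + 6^(3/2)*(65 - (-75)/(-15))) = -(-2 + (6*√6)*(65 - (-75)*(-1)/15)) = -(-2 + (6*√6)*(65 - 1*5)) = -(-2 + (6*√6)*(65 - 5)) = -(-2 + (6*√6)*60) = -(-2 + 360*√6) = 2 - 360*√6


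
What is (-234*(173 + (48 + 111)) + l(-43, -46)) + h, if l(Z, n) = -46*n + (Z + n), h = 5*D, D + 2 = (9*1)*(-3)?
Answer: -75806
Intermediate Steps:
D = -29 (D = -2 + (9*1)*(-3) = -2 + 9*(-3) = -2 - 27 = -29)
h = -145 (h = 5*(-29) = -145)
l(Z, n) = Z - 45*n
(-234*(173 + (48 + 111)) + l(-43, -46)) + h = (-234*(173 + (48 + 111)) + (-43 - 45*(-46))) - 145 = (-234*(173 + 159) + (-43 + 2070)) - 145 = (-234*332 + 2027) - 145 = (-77688 + 2027) - 145 = -75661 - 145 = -75806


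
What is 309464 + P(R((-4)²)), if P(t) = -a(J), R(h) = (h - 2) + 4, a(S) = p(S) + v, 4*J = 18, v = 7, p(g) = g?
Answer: 618905/2 ≈ 3.0945e+5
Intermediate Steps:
J = 9/2 (J = (¼)*18 = 9/2 ≈ 4.5000)
a(S) = 7 + S (a(S) = S + 7 = 7 + S)
R(h) = 2 + h (R(h) = (-2 + h) + 4 = 2 + h)
P(t) = -23/2 (P(t) = -(7 + 9/2) = -1*23/2 = -23/2)
309464 + P(R((-4)²)) = 309464 - 23/2 = 618905/2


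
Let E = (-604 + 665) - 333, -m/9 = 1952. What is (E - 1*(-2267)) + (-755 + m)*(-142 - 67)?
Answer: 3831502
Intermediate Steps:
m = -17568 (m = -9*1952 = -17568)
E = -272 (E = 61 - 333 = -272)
(E - 1*(-2267)) + (-755 + m)*(-142 - 67) = (-272 - 1*(-2267)) + (-755 - 17568)*(-142 - 67) = (-272 + 2267) - 18323*(-209) = 1995 + 3829507 = 3831502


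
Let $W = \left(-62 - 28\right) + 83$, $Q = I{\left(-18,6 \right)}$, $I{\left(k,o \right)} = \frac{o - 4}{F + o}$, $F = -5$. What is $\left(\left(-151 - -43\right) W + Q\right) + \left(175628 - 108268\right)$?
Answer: $68118$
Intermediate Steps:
$I{\left(k,o \right)} = \frac{-4 + o}{-5 + o}$ ($I{\left(k,o \right)} = \frac{o - 4}{-5 + o} = \frac{-4 + o}{-5 + o}$)
$Q = 2$ ($Q = \frac{-4 + 6}{-5 + 6} = 1^{-1} \cdot 2 = 1 \cdot 2 = 2$)
$W = -7$ ($W = -90 + 83 = -7$)
$\left(\left(-151 - -43\right) W + Q\right) + \left(175628 - 108268\right) = \left(\left(-151 - -43\right) \left(-7\right) + 2\right) + \left(175628 - 108268\right) = \left(\left(-151 + 43\right) \left(-7\right) + 2\right) + \left(175628 - 108268\right) = \left(\left(-108\right) \left(-7\right) + 2\right) + 67360 = \left(756 + 2\right) + 67360 = 758 + 67360 = 68118$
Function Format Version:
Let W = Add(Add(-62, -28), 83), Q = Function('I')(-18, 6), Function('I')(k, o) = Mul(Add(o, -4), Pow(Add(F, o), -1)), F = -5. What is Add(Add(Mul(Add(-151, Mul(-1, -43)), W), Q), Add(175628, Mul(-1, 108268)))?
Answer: 68118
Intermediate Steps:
Function('I')(k, o) = Mul(Pow(Add(-5, o), -1), Add(-4, o)) (Function('I')(k, o) = Mul(Add(o, -4), Pow(Add(-5, o), -1)) = Mul(Add(-4, o), Pow(Add(-5, o), -1)) = Mul(Pow(Add(-5, o), -1), Add(-4, o)))
Q = 2 (Q = Mul(Pow(Add(-5, 6), -1), Add(-4, 6)) = Mul(Pow(1, -1), 2) = Mul(1, 2) = 2)
W = -7 (W = Add(-90, 83) = -7)
Add(Add(Mul(Add(-151, Mul(-1, -43)), W), Q), Add(175628, Mul(-1, 108268))) = Add(Add(Mul(Add(-151, Mul(-1, -43)), -7), 2), Add(175628, Mul(-1, 108268))) = Add(Add(Mul(Add(-151, 43), -7), 2), Add(175628, -108268)) = Add(Add(Mul(-108, -7), 2), 67360) = Add(Add(756, 2), 67360) = Add(758, 67360) = 68118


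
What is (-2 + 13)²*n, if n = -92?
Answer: -11132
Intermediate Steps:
(-2 + 13)²*n = (-2 + 13)²*(-92) = 11²*(-92) = 121*(-92) = -11132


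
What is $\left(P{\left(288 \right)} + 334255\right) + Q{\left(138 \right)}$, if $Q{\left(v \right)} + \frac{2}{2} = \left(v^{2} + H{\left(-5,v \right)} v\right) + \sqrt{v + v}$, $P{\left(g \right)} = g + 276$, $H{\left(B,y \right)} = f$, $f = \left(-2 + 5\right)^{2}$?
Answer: $355104 + 2 \sqrt{69} \approx 3.5512 \cdot 10^{5}$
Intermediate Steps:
$f = 9$ ($f = 3^{2} = 9$)
$H{\left(B,y \right)} = 9$
$P{\left(g \right)} = 276 + g$
$Q{\left(v \right)} = -1 + v^{2} + 9 v + \sqrt{2} \sqrt{v}$ ($Q{\left(v \right)} = -1 + \left(\left(v^{2} + 9 v\right) + \sqrt{v + v}\right) = -1 + \left(\left(v^{2} + 9 v\right) + \sqrt{2 v}\right) = -1 + \left(\left(v^{2} + 9 v\right) + \sqrt{2} \sqrt{v}\right) = -1 + \left(v^{2} + 9 v + \sqrt{2} \sqrt{v}\right) = -1 + v^{2} + 9 v + \sqrt{2} \sqrt{v}$)
$\left(P{\left(288 \right)} + 334255\right) + Q{\left(138 \right)} = \left(\left(276 + 288\right) + 334255\right) + \left(-1 + 138^{2} + 9 \cdot 138 + \sqrt{2} \sqrt{138}\right) = \left(564 + 334255\right) + \left(-1 + 19044 + 1242 + 2 \sqrt{69}\right) = 334819 + \left(20285 + 2 \sqrt{69}\right) = 355104 + 2 \sqrt{69}$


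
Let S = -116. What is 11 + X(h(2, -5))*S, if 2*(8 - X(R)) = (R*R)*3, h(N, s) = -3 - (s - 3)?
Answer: 3433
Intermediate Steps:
h(N, s) = -s (h(N, s) = -3 - (-3 + s) = -3 + (3 - s) = -s)
X(R) = 8 - 3*R²/2 (X(R) = 8 - R*R*3/2 = 8 - R²*3/2 = 8 - 3*R²/2)
11 + X(h(2, -5))*S = 11 + (8 - 3*(-1*(-5))²/2)*(-116) = 11 + (8 - 3/2*5²)*(-116) = 11 + (8 - 3/2*25)*(-116) = 11 + (8 - 75/2)*(-116) = 11 - 59/2*(-116) = 11 + 3422 = 3433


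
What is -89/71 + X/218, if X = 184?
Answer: -3169/7739 ≈ -0.40948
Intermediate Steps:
-89/71 + X/218 = -89/71 + 184/218 = -89*1/71 + 184*(1/218) = -89/71 + 92/109 = -3169/7739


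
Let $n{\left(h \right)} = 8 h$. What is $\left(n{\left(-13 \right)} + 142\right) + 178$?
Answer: $216$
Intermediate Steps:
$\left(n{\left(-13 \right)} + 142\right) + 178 = \left(8 \left(-13\right) + 142\right) + 178 = \left(-104 + 142\right) + 178 = 38 + 178 = 216$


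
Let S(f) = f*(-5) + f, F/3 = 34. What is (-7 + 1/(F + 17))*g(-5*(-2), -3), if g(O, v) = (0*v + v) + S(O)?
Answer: 35776/119 ≈ 300.64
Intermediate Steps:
F = 102 (F = 3*34 = 102)
S(f) = -4*f (S(f) = -5*f + f = -4*f)
g(O, v) = v - 4*O (g(O, v) = (0*v + v) - 4*O = (0 + v) - 4*O = v - 4*O)
(-7 + 1/(F + 17))*g(-5*(-2), -3) = (-7 + 1/(102 + 17))*(-3 - (-20)*(-2)) = (-7 + 1/119)*(-3 - 4*10) = (-7 + 1/119)*(-3 - 40) = -832/119*(-43) = 35776/119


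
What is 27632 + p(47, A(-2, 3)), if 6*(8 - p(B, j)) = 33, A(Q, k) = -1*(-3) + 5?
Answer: 55269/2 ≈ 27635.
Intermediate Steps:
A(Q, k) = 8 (A(Q, k) = 3 + 5 = 8)
p(B, j) = 5/2 (p(B, j) = 8 - ⅙*33 = 8 - 11/2 = 5/2)
27632 + p(47, A(-2, 3)) = 27632 + 5/2 = 55269/2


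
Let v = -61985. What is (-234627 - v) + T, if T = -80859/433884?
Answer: -24968894129/144628 ≈ -1.7264e+5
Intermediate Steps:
T = -26953/144628 (T = -80859*1/433884 = -26953/144628 ≈ -0.18636)
(-234627 - v) + T = (-234627 - 1*(-61985)) - 26953/144628 = (-234627 + 61985) - 26953/144628 = -172642 - 26953/144628 = -24968894129/144628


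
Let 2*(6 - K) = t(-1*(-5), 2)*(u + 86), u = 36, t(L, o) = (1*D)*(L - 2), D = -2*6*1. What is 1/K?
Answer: 1/2202 ≈ 0.00045413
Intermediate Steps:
D = -12 (D = -12*1 = -12)
t(L, o) = 24 - 12*L (t(L, o) = (1*(-12))*(L - 2) = -12*(-2 + L) = 24 - 12*L)
K = 2202 (K = 6 - (24 - (-12)*(-5))*(36 + 86)/2 = 6 - (24 - 12*5)*122/2 = 6 - (24 - 60)*122/2 = 6 - (-18)*122 = 6 - ½*(-4392) = 6 + 2196 = 2202)
1/K = 1/2202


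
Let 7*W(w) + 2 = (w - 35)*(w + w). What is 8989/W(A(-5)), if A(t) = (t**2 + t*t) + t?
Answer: 62923/898 ≈ 70.070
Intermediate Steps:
A(t) = t + 2*t**2 (A(t) = (t**2 + t**2) + t = 2*t**2 + t = t + 2*t**2)
W(w) = -2/7 + 2*w*(-35 + w)/7 (W(w) = -2/7 + ((w - 35)*(w + w))/7 = -2/7 + ((-35 + w)*(2*w))/7 = -2/7 + (2*w*(-35 + w))/7 = -2/7 + 2*w*(-35 + w)/7)
8989/W(A(-5)) = 8989/(-2/7 - (-50)*(1 + 2*(-5)) + 2*(-5*(1 + 2*(-5)))**2/7) = 8989/(-2/7 - (-50)*(1 - 10) + 2*(-5*(1 - 10))**2/7) = 8989/(-2/7 - (-50)*(-9) + 2*(-5*(-9))**2/7) = 8989/(-2/7 - 10*45 + (2/7)*45**2) = 8989/(-2/7 - 450 + (2/7)*2025) = 8989/(-2/7 - 450 + 4050/7) = 8989/(898/7) = 8989*(7/898) = 62923/898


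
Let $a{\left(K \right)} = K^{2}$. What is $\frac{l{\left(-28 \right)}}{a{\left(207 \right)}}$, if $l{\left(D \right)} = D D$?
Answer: $\frac{784}{42849} \approx 0.018297$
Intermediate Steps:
$l{\left(D \right)} = D^{2}$
$\frac{l{\left(-28 \right)}}{a{\left(207 \right)}} = \frac{\left(-28\right)^{2}}{207^{2}} = \frac{784}{42849}$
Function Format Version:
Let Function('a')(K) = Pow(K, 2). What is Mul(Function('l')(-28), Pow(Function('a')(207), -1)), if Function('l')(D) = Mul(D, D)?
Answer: Rational(784, 42849) ≈ 0.018297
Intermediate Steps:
Function('l')(D) = Pow(D, 2)
Mul(Function('l')(-28), Pow(Function('a')(207), -1)) = Mul(Pow(-28, 2), Pow(Pow(207, 2), -1)) = Mul(784, Pow(42849, -1)) = Mul(784, Rational(1, 42849)) = Rational(784, 42849)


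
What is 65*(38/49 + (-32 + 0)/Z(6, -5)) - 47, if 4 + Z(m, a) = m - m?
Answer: 25647/49 ≈ 523.41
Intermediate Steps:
Z(m, a) = -4 (Z(m, a) = -4 + (m - m) = -4 + 0 = -4)
65*(38/49 + (-32 + 0)/Z(6, -5)) - 47 = 65*(38/49 + (-32 + 0)/(-4)) - 47 = 65*(38*(1/49) - 32*(-¼)) - 47 = 65*(38/49 + 8) - 47 = 65*(430/49) - 47 = 27950/49 - 47 = 25647/49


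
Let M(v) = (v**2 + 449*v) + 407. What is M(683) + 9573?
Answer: 783136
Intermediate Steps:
M(v) = 407 + v**2 + 449*v
M(683) + 9573 = (407 + 683**2 + 449*683) + 9573 = (407 + 466489 + 306667) + 9573 = 773563 + 9573 = 783136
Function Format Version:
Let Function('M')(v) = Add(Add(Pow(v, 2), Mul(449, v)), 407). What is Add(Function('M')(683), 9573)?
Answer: 783136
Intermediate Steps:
Function('M')(v) = Add(407, Pow(v, 2), Mul(449, v))
Add(Function('M')(683), 9573) = Add(Add(407, Pow(683, 2), Mul(449, 683)), 9573) = Add(Add(407, 466489, 306667), 9573) = Add(773563, 9573) = 783136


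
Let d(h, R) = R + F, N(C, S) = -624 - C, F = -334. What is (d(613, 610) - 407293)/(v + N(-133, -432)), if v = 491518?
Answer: -407017/491027 ≈ -0.82891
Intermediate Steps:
d(h, R) = -334 + R (d(h, R) = R - 334 = -334 + R)
(d(613, 610) - 407293)/(v + N(-133, -432)) = ((-334 + 610) - 407293)/(491518 + (-624 - 1*(-133))) = (276 - 407293)/(491518 + (-624 + 133)) = -407017/(491518 - 491) = -407017/491027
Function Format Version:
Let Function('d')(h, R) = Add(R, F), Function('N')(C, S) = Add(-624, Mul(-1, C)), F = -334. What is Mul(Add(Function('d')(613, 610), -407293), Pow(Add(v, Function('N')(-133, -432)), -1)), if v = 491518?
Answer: Rational(-407017, 491027) ≈ -0.82891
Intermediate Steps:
Function('d')(h, R) = Add(-334, R) (Function('d')(h, R) = Add(R, -334) = Add(-334, R))
Mul(Add(Function('d')(613, 610), -407293), Pow(Add(v, Function('N')(-133, -432)), -1)) = Mul(Add(Add(-334, 610), -407293), Pow(Add(491518, Add(-624, Mul(-1, -133))), -1)) = Mul(Add(276, -407293), Pow(Add(491518, Add(-624, 133)), -1)) = Mul(-407017, Pow(Add(491518, -491), -1)) = Mul(-407017, Pow(491027, -1)) = Mul(-407017, Rational(1, 491027)) = Rational(-407017, 491027)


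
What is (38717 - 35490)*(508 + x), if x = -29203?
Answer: -92598765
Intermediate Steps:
(38717 - 35490)*(508 + x) = (38717 - 35490)*(508 - 29203) = 3227*(-28695) = -92598765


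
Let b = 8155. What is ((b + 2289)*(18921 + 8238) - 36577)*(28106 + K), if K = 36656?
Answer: 18367281574478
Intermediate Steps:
((b + 2289)*(18921 + 8238) - 36577)*(28106 + K) = ((8155 + 2289)*(18921 + 8238) - 36577)*(28106 + 36656) = (10444*27159 - 36577)*64762 = (283648596 - 36577)*64762 = 283612019*64762 = 18367281574478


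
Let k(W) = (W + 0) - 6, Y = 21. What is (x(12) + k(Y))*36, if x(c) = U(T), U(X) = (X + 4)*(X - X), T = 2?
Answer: 540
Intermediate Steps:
k(W) = -6 + W (k(W) = W - 6 = -6 + W)
U(X) = 0 (U(X) = (4 + X)*0 = 0)
x(c) = 0
(x(12) + k(Y))*36 = (0 + (-6 + 21))*36 = (0 + 15)*36 = 15*36 = 540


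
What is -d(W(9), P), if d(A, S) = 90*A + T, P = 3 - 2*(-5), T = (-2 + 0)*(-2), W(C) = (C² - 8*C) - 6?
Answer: -274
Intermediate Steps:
W(C) = -6 + C² - 8*C
T = 4 (T = -2*(-2) = 4)
P = 13 (P = 3 + 10 = 13)
d(A, S) = 4 + 90*A (d(A, S) = 90*A + 4 = 4 + 90*A)
-d(W(9), P) = -(4 + 90*(-6 + 9² - 8*9)) = -(4 + 90*(-6 + 81 - 72)) = -(4 + 90*3) = -(4 + 270) = -1*274 = -274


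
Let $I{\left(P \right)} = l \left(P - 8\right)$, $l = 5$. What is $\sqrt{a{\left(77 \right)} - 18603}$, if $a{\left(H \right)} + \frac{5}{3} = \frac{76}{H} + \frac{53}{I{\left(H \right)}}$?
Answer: $\frac{i \sqrt{1458721544665}}{8855} \approx 136.39 i$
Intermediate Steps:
$I{\left(P \right)} = -40 + 5 P$ ($I{\left(P \right)} = 5 \left(P - 8\right) = 5 \left(-8 + P\right) = -40 + 5 P$)
$a{\left(H \right)} = - \frac{5}{3} + \frac{53}{-40 + 5 H} + \frac{76}{H}$ ($a{\left(H \right)} = - \frac{5}{3} + \left(\frac{76}{H} + \frac{53}{-40 + 5 H}\right) = - \frac{5}{3} + \left(\frac{53}{-40 + 5 H} + \frac{76}{H}\right) = - \frac{5}{3} + \frac{53}{-40 + 5 H} + \frac{76}{H}$)
$\sqrt{a{\left(77 \right)} - 18603} = \sqrt{\frac{-9120 - 25 \cdot 77^{2} + 1499 \cdot 77}{15 \cdot 77 \left(-8 + 77\right)} - 18603} = \sqrt{\frac{1}{15} \cdot \frac{1}{77} \cdot \frac{1}{69} \left(-9120 - 148225 + 115423\right) - 18603} = \sqrt{\frac{1}{15} \cdot \frac{1}{77} \cdot \frac{1}{69} \left(-41922\right) - 18603} = \sqrt{- \frac{4658}{8855} - 18603} = \sqrt{- \frac{164734223}{8855}} = \frac{i \sqrt{1458721544665}}{8855}$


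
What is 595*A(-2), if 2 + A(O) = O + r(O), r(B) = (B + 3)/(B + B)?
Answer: -10115/4 ≈ -2528.8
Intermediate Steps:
r(B) = (3 + B)/(2*B) (r(B) = (3 + B)/((2*B)) = (3 + B)*(1/(2*B)) = (3 + B)/(2*B))
A(O) = -2 + O + (3 + O)/(2*O) (A(O) = -2 + (O + (3 + O)/(2*O)) = -2 + O + (3 + O)/(2*O))
595*A(-2) = 595*(-3/2 - 2 + (3/2)/(-2)) = 595*(-3/2 - 2 + (3/2)*(-½)) = 595*(-3/2 - 2 - ¾) = 595*(-17/4) = -10115/4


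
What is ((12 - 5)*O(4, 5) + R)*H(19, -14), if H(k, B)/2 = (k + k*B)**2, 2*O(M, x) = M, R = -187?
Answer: -21109114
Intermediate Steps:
O(M, x) = M/2
H(k, B) = 2*(k + B*k)**2 (H(k, B) = 2*(k + k*B)**2 = 2*(k + B*k)**2)
((12 - 5)*O(4, 5) + R)*H(19, -14) = ((12 - 5)*((1/2)*4) - 187)*(2*19**2*(1 - 14)**2) = (7*2 - 187)*(2*361*(-13)**2) = (14 - 187)*(2*361*169) = -173*122018 = -21109114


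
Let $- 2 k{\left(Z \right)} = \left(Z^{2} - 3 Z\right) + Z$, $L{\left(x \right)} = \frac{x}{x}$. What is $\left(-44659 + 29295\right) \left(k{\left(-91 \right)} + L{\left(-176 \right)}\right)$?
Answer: $64997402$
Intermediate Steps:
$L{\left(x \right)} = 1$
$k{\left(Z \right)} = Z - \frac{Z^{2}}{2}$ ($k{\left(Z \right)} = - \frac{\left(Z^{2} - 3 Z\right) + Z}{2} = - \frac{Z^{2} - 2 Z}{2} = Z - \frac{Z^{2}}{2}$)
$\left(-44659 + 29295\right) \left(k{\left(-91 \right)} + L{\left(-176 \right)}\right) = \left(-44659 + 29295\right) \left(\frac{1}{2} \left(-91\right) \left(2 - -91\right) + 1\right) = - 15364 \left(\frac{1}{2} \left(-91\right) \left(2 + 91\right) + 1\right) = - 15364 \left(\frac{1}{2} \left(-91\right) 93 + 1\right) = - 15364 \left(- \frac{8463}{2} + 1\right) = \left(-15364\right) \left(- \frac{8461}{2}\right) = 64997402$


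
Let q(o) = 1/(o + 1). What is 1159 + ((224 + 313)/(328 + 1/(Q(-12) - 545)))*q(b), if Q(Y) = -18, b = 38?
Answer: 2782418198/2400619 ≈ 1159.0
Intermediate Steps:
q(o) = 1/(1 + o)
1159 + ((224 + 313)/(328 + 1/(Q(-12) - 545)))*q(b) = 1159 + ((224 + 313)/(328 + 1/(-18 - 545)))/(1 + 38) = 1159 + (537/(328 + 1/(-563)))/39 = 1159 + (537/(328 - 1/563))*(1/39) = 1159 + (537/(184663/563))*(1/39) = 1159 + (537*(563/184663))*(1/39) = 1159 + (302331/184663)*(1/39) = 1159 + 100777/2400619 = 2782418198/2400619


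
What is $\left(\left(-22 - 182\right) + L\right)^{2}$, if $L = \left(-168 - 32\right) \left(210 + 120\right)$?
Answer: $4382969616$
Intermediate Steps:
$L = -66000$ ($L = \left(-200\right) 330 = -66000$)
$\left(\left(-22 - 182\right) + L\right)^{2} = \left(\left(-22 - 182\right) - 66000\right)^{2} = \left(-204 - 66000\right)^{2} = \left(-66204\right)^{2} = 4382969616$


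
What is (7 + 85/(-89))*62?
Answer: 33356/89 ≈ 374.79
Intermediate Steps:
(7 + 85/(-89))*62 = (7 + 85*(-1/89))*62 = (7 - 85/89)*62 = (538/89)*62 = 33356/89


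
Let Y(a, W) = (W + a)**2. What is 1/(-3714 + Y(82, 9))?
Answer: 1/4567 ≈ 0.00021896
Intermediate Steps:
1/(-3714 + Y(82, 9)) = 1/(-3714 + (9 + 82)**2) = 1/(-3714 + 91**2) = 1/(-3714 + 8281) = 1/4567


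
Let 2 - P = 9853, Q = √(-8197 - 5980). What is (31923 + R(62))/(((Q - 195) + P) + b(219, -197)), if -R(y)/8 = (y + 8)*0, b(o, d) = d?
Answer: -108995763/34977742 - 10641*I*√14177/34977742 ≈ -3.1161 - 0.036223*I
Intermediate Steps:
Q = I*√14177 (Q = √(-14177) = I*√14177 ≈ 119.07*I)
P = -9851 (P = 2 - 1*9853 = 2 - 9853 = -9851)
R(y) = 0 (R(y) = -8*(y + 8)*0 = -8*(8 + y)*0 = -8*0 = 0)
(31923 + R(62))/(((Q - 195) + P) + b(219, -197)) = (31923 + 0)/(((I*√14177 - 195) - 9851) - 197) = 31923/(((-195 + I*√14177) - 9851) - 197) = 31923/((-10046 + I*√14177) - 197) = 31923/(-10243 + I*√14177)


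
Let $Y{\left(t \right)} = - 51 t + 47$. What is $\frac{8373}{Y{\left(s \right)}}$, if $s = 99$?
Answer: $- \frac{8373}{5002} \approx -1.6739$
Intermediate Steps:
$Y{\left(t \right)} = 47 - 51 t$
$\frac{8373}{Y{\left(s \right)}} = \frac{8373}{47 - 5049} = \frac{8373}{-5002} = 8373 \left(- \frac{1}{5002}\right) = - \frac{8373}{5002}$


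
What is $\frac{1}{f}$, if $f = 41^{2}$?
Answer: $\frac{1}{1681} \approx 0.00059488$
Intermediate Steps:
$f = 1681$
$\frac{1}{f} = \frac{1}{1681}$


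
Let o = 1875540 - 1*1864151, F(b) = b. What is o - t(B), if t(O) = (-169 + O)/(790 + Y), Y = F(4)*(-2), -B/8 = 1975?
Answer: 8922167/782 ≈ 11409.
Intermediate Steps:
B = -15800 (B = -8*1975 = -15800)
Y = -8 (Y = 4*(-2) = -8)
t(O) = -169/782 + O/782 (t(O) = (-169 + O)/(790 - 8) = (-169 + O)/782 = (-169 + O)*(1/782) = -169/782 + O/782)
o = 11389 (o = 1875540 - 1864151 = 11389)
o - t(B) = 11389 - (-169/782 + (1/782)*(-15800)) = 11389 - (-169/782 - 7900/391) = 11389 - 1*(-15969/782) = 11389 + 15969/782 = 8922167/782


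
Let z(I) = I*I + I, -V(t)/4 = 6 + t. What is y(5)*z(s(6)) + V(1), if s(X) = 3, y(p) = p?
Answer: 32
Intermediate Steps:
V(t) = -24 - 4*t (V(t) = -4*(6 + t) = -24 - 4*t)
z(I) = I + I² (z(I) = I² + I = I + I²)
y(5)*z(s(6)) + V(1) = 5*(3*(1 + 3)) + (-24 - 4*1) = 5*(3*4) + (-24 - 4) = 5*12 - 28 = 60 - 28 = 32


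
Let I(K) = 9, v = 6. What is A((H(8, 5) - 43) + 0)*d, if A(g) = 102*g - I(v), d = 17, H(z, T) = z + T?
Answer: -52173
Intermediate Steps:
H(z, T) = T + z
A(g) = -9 + 102*g (A(g) = 102*g - 1*9 = 102*g - 9 = -9 + 102*g)
A((H(8, 5) - 43) + 0)*d = (-9 + 102*(((5 + 8) - 43) + 0))*17 = (-9 + 102*((13 - 43) + 0))*17 = (-9 + 102*(-30 + 0))*17 = (-9 + 102*(-30))*17 = (-9 - 3060)*17 = -3069*17 = -52173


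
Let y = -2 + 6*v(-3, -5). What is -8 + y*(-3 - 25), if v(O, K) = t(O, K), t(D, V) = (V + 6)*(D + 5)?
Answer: -288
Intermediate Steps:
t(D, V) = (5 + D)*(6 + V) (t(D, V) = (6 + V)*(5 + D) = (5 + D)*(6 + V))
v(O, K) = 30 + 5*K + 6*O + K*O (v(O, K) = 30 + 5*K + 6*O + O*K = 30 + 5*K + 6*O + K*O)
y = 10 (y = -2 + 6*(30 + 5*(-5) + 6*(-3) - 5*(-3)) = -2 + 6*(30 - 25 - 18 + 15) = -2 + 6*2 = -2 + 12 = 10)
-8 + y*(-3 - 25) = -8 + 10*(-3 - 25) = -8 + 10*(-28) = -8 - 280 = -288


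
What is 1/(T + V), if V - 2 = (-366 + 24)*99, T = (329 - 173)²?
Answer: -1/9520 ≈ -0.00010504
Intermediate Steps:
T = 24336 (T = 156² = 24336)
V = -33856 (V = 2 + (-366 + 24)*99 = 2 - 342*99 = 2 - 33858 = -33856)
1/(T + V) = 1/(24336 - 33856) = 1/(-9520) = -1/9520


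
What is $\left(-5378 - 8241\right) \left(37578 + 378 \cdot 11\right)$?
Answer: $-568402584$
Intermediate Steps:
$\left(-5378 - 8241\right) \left(37578 + 378 \cdot 11\right) = \left(-5378 - 8241\right) \left(37578 + 4158\right) = \left(-13619\right) 41736 = -568402584$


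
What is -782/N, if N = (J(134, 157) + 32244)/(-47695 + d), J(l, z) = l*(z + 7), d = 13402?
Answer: 13408563/27110 ≈ 494.60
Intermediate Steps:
J(l, z) = l*(7 + z)
N = -54220/34293 (N = (134*(7 + 157) + 32244)/(-47695 + 13402) = (134*164 + 32244)/(-34293) = (21976 + 32244)*(-1/34293) = 54220*(-1/34293) = -54220/34293 ≈ -1.5811)
-782/N = -782/(-54220/34293) = -782*(-34293/54220) = 13408563/27110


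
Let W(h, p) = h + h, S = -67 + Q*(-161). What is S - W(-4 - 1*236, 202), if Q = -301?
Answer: 48874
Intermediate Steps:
S = 48394 (S = -67 - 301*(-161) = -67 + 48461 = 48394)
W(h, p) = 2*h
S - W(-4 - 1*236, 202) = 48394 - 2*(-4 - 1*236) = 48394 - 2*(-4 - 236) = 48394 - 2*(-240) = 48394 - 1*(-480) = 48394 + 480 = 48874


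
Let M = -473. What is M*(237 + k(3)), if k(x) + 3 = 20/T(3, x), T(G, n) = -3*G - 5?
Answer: -770044/7 ≈ -1.1001e+5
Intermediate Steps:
T(G, n) = -5 - 3*G
k(x) = -31/7 (k(x) = -3 + 20/(-5 - 3*3) = -3 + 20/(-5 - 9) = -3 + 20/(-14) = -3 + 20*(-1/14) = -3 - 10/7 = -31/7)
M*(237 + k(3)) = -473*(237 - 31/7) = -473*1628/7 = -770044/7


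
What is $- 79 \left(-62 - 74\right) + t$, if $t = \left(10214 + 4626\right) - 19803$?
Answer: $5781$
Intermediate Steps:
$t = -4963$ ($t = 14840 - 19803 = -4963$)
$- 79 \left(-62 - 74\right) + t = - 79 \left(-62 - 74\right) - 4963 = \left(-79\right) \left(-136\right) - 4963 = 10744 - 4963 = 5781$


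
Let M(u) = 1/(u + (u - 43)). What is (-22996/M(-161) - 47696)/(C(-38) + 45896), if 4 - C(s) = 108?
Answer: 231829/1272 ≈ 182.26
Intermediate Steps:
C(s) = -104 (C(s) = 4 - 1*108 = 4 - 108 = -104)
M(u) = 1/(-43 + 2*u) (M(u) = 1/(u + (-43 + u)) = 1/(-43 + 2*u))
(-22996/M(-161) - 47696)/(C(-38) + 45896) = (-22996/(1/(-43 + 2*(-161))) - 47696)/(-104 + 45896) = (-22996/(1/(-43 - 322)) - 47696)/45792 = (-22996/(1/(-365)) - 47696)*(1/45792) = (-22996/(-1/365) - 47696)*(1/45792) = (-22996*(-365) - 47696)*(1/45792) = (8393540 - 47696)*(1/45792) = 8345844*(1/45792) = 231829/1272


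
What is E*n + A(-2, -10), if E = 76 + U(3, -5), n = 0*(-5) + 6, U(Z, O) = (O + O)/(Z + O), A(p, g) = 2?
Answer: 488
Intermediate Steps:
U(Z, O) = 2*O/(O + Z) (U(Z, O) = (2*O)/(O + Z) = 2*O/(O + Z))
n = 6 (n = 0 + 6 = 6)
E = 81 (E = 76 + 2*(-5)/(-5 + 3) = 76 + 2*(-5)/(-2) = 76 + 2*(-5)*(-½) = 76 + 5 = 81)
E*n + A(-2, -10) = 81*6 + 2 = 486 + 2 = 488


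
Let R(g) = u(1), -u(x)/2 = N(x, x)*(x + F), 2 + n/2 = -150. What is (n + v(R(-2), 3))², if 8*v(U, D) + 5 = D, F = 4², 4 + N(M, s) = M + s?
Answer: 1481089/16 ≈ 92568.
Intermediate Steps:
n = -304 (n = -4 + 2*(-150) = -4 - 300 = -304)
N(M, s) = -4 + M + s (N(M, s) = -4 + (M + s) = -4 + M + s)
F = 16
u(x) = -2*(-4 + 2*x)*(16 + x) (u(x) = -2*(-4 + x + x)*(x + 16) = -2*(-4 + 2*x)*(16 + x))
R(g) = 68 (R(g) = -4*(-2 + 1)*(16 + 1) = -4*(-1)*17 = 68)
v(U, D) = -5/8 + D/8
(n + v(R(-2), 3))² = (-304 + (-5/8 + (⅛)*3))² = (-304 + (-5/8 + 3/8))² = (-304 - ¼)² = (-1217/4)² = 1481089/16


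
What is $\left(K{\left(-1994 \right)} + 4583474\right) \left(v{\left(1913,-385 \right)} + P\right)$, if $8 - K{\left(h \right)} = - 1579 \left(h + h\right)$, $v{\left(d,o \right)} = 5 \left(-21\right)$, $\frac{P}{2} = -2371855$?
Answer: $8128859069550$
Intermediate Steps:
$P = -4743710$ ($P = 2 \left(-2371855\right) = -4743710$)
$v{\left(d,o \right)} = -105$
$K{\left(h \right)} = 8 + 3158 h$ ($K{\left(h \right)} = 8 - - 1579 \left(h + h\right) = 8 - - 1579 \cdot 2 h = 8 - - 3158 h = 8 + 3158 h$)
$\left(K{\left(-1994 \right)} + 4583474\right) \left(v{\left(1913,-385 \right)} + P\right) = \left(\left(8 + 3158 \left(-1994\right)\right) + 4583474\right) \left(-105 - 4743710\right) = \left(\left(8 - 6297052\right) + 4583474\right) \left(-4743815\right) = \left(-6297044 + 4583474\right) \left(-4743815\right) = \left(-1713570\right) \left(-4743815\right) = 8128859069550$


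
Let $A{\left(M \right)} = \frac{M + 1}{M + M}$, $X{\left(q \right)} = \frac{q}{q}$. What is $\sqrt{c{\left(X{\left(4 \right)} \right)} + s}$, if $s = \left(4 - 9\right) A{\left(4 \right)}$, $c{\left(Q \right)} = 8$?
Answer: $\frac{\sqrt{78}}{4} \approx 2.2079$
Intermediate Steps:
$X{\left(q \right)} = 1$
$A{\left(M \right)} = \frac{1 + M}{2 M}$
$s = - \frac{25}{8}$ ($s = \left(4 - 9\right) \frac{1 + 4}{2 \cdot 4} = - 5 \cdot \frac{1}{2} \cdot \frac{1}{4} \cdot 5 = \left(-5\right) \frac{5}{8} = - \frac{25}{8} \approx -3.125$)
$\sqrt{c{\left(X{\left(4 \right)} \right)} + s} = \sqrt{8 - \frac{25}{8}} = \sqrt{\frac{39}{8}} = \frac{\sqrt{78}}{4}$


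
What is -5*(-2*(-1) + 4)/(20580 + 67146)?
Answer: -5/14621 ≈ -0.00034197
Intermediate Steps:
-5*(-2*(-1) + 4)/(20580 + 67146) = -5*(2 + 4)/87726 = -5*6/87726 = -30/87726 = -1*5/14621 = -5/14621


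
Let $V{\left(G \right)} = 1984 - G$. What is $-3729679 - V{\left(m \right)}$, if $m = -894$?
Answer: $-3732557$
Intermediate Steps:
$-3729679 - V{\left(m \right)} = -3729679 - \left(1984 - -894\right) = -3729679 - \left(1984 + 894\right) = -3729679 - 2878 = -3732557$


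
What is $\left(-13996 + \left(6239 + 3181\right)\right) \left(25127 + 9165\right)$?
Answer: $-156920192$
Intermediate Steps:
$\left(-13996 + \left(6239 + 3181\right)\right) \left(25127 + 9165\right) = \left(-13996 + 9420\right) 34292 = \left(-4576\right) 34292 = -156920192$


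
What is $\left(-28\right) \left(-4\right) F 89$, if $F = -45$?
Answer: $-448560$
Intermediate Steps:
$\left(-28\right) \left(-4\right) F 89 = \left(-28\right) \left(-4\right) \left(-45\right) 89 = 112 \left(-45\right) 89 = \left(-5040\right) 89 = -448560$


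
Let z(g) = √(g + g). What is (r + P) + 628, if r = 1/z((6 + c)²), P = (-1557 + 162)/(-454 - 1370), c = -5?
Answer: 382289/608 + √2/2 ≈ 629.47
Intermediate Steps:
z(g) = √2*√g (z(g) = √(2*g) = √2*√g)
P = 465/608 (P = -1395/(-1824) = -1395*(-1/1824) = 465/608 ≈ 0.76480)
r = √2/2 (r = 1/(√2*√((6 - 5)²)) = 1/(√2*√(1²)) = 1/(√2*√1) = 1/(√2*1) = 1/(√2) = √2/2 ≈ 0.70711)
(r + P) + 628 = (√2/2 + 465/608) + 628 = (465/608 + √2/2) + 628 = 382289/608 + √2/2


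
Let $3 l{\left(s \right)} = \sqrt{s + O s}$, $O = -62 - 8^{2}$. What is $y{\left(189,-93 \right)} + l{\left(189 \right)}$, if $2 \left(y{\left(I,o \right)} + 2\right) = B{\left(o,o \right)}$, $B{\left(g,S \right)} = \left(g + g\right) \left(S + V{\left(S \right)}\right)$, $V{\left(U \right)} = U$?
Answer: $17296 + 5 i \sqrt{105} \approx 17296.0 + 51.235 i$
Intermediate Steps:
$B{\left(g,S \right)} = 4 S g$ ($B{\left(g,S \right)} = \left(g + g\right) \left(S + S\right) = 2 g 2 S = 4 S g$)
$y{\left(I,o \right)} = -2 + 2 o^{2}$ ($y{\left(I,o \right)} = -2 + \frac{4 o o}{2} = -2 + \frac{4 o^{2}}{2} = -2 + 2 o^{2}$)
$O = -126$ ($O = -62 - 64 = -126$)
$l{\left(s \right)} = \frac{5 \sqrt{5} \sqrt{- s}}{3}$ ($l{\left(s \right)} = \frac{\sqrt{s - 126 s}}{3} = \frac{\sqrt{- 125 s}}{3} = \frac{5 \sqrt{5} \sqrt{- s}}{3}$)
$y{\left(189,-93 \right)} + l{\left(189 \right)} = \left(-2 + 2 \left(-93\right)^{2}\right) + \frac{5 \sqrt{5} \sqrt{\left(-1\right) 189}}{3} = \left(-2 + 2 \cdot 8649\right) + \frac{5 \sqrt{5} \sqrt{-189}}{3} = \left(-2 + 17298\right) + \frac{5 \sqrt{5} \cdot 3 i \sqrt{21}}{3} = 17296 + 5 i \sqrt{105}$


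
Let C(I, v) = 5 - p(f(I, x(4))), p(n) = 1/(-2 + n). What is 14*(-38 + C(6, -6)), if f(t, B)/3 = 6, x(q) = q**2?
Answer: -3703/8 ≈ -462.88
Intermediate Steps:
f(t, B) = 18 (f(t, B) = 3*6 = 18)
C(I, v) = 79/16 (C(I, v) = 5 - 1/(-2 + 18) = 5 - 1/16 = 79/16)
14*(-38 + C(6, -6)) = 14*(-38 + 79/16) = 14*(-529/16) = -3703/8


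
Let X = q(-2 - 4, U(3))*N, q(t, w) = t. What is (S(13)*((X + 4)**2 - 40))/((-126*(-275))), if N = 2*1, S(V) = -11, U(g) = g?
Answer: -4/525 ≈ -0.0076190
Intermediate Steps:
N = 2
X = -12 (X = (-2 - 4)*2 = -6*2 = -12)
(S(13)*((X + 4)**2 - 40))/((-126*(-275))) = (-11*((-12 + 4)**2 - 40))/((-126*(-275))) = -11*((-8)**2 - 40)/34650 = -11*(64 - 40)*(1/34650) = -11*24*(1/34650) = -264*1/34650 = -4/525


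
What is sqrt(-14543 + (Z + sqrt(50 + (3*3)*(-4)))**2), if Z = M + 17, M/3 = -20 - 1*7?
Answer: sqrt(-14543 + (64 - sqrt(14))**2) ≈ 104.46*I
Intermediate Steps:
M = -81 (M = 3*(-20 - 1*7) = 3*(-20 - 7) = 3*(-27) = -81)
Z = -64 (Z = -81 + 17 = -64)
sqrt(-14543 + (Z + sqrt(50 + (3*3)*(-4)))**2) = sqrt(-14543 + (-64 + sqrt(50 + (3*3)*(-4)))**2) = sqrt(-14543 + (-64 + sqrt(50 + 9*(-4)))**2) = sqrt(-14543 + (-64 + sqrt(50 - 36))**2) = sqrt(-14543 + (-64 + sqrt(14))**2)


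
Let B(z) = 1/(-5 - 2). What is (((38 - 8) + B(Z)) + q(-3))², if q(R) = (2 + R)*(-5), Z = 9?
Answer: 59536/49 ≈ 1215.0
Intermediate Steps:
q(R) = -10 - 5*R
B(z) = -⅐ (B(z) = 1/(-7) = -⅐)
(((38 - 8) + B(Z)) + q(-3))² = (((38 - 8) - ⅐) + (-10 - 5*(-3)))² = ((30 - ⅐) + (-10 + 15))² = (209/7 + 5)² = (244/7)² = 59536/49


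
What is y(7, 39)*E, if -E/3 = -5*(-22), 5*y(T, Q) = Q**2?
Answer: -100386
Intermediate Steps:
y(T, Q) = Q**2/5
E = -330 (E = -(-15)*(-22) = -3*110 = -330)
y(7, 39)*E = ((1/5)*39**2)*(-330) = ((1/5)*1521)*(-330) = (1521/5)*(-330) = -100386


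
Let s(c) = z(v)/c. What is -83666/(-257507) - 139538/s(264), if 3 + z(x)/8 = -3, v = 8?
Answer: 197626148379/257507 ≈ 7.6746e+5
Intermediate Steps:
z(x) = -48 (z(x) = -24 + 8*(-3) = -24 - 24 = -48)
s(c) = -48/c
-83666/(-257507) - 139538/s(264) = -83666/(-257507) - 139538/((-48/264)) = -83666*(-1/257507) - 139538/((-48*1/264)) = 83666/257507 - 139538/(-2/11) = 83666/257507 - 139538*(-11/2) = 83666/257507 + 767459 = 197626148379/257507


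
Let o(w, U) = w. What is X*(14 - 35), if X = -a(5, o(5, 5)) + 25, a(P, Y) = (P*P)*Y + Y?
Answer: 2205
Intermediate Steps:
a(P, Y) = Y + Y*P**2 (a(P, Y) = P**2*Y + Y = Y*P**2 + Y = Y + Y*P**2)
X = -105 (X = -5*(1 + 5**2) + 25 = -5*(1 + 25) + 25 = -5*26 + 25 = -1*130 + 25 = -130 + 25 = -105)
X*(14 - 35) = -105*(14 - 35) = -105*(-21) = 2205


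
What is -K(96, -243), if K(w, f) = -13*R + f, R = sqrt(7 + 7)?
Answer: 243 + 13*sqrt(14) ≈ 291.64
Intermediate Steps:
R = sqrt(14) ≈ 3.7417
K(w, f) = f - 13*sqrt(14) (K(w, f) = -13*sqrt(14) + f = f - 13*sqrt(14))
-K(96, -243) = -(-243 - 13*sqrt(14)) = 243 + 13*sqrt(14)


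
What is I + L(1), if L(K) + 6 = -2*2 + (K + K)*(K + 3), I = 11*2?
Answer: 20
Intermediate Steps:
I = 22
L(K) = -10 + 2*K*(3 + K) (L(K) = -6 + (-2*2 + (K + K)*(K + 3)) = -6 + (-4 + (2*K)*(3 + K)) = -6 + (-4 + 2*K*(3 + K)) = -10 + 2*K*(3 + K))
I + L(1) = 22 + (-10 + 2*1² + 6*1) = 22 + (-10 + 2*1 + 6) = 22 + (-10 + 2 + 6) = 22 - 2 = 20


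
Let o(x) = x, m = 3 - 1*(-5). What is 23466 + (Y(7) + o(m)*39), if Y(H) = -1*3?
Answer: 23775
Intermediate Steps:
m = 8 (m = 3 + 5 = 8)
Y(H) = -3
23466 + (Y(7) + o(m)*39) = 23466 + (-3 + 8*39) = 23466 + (-3 + 312) = 23466 + 309 = 23775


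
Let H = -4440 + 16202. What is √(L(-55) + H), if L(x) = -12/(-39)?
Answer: 3*√220870/13 ≈ 108.45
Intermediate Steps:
H = 11762
L(x) = 4/13 (L(x) = -12*(-1/39) = 4/13)
√(L(-55) + H) = √(4/13 + 11762) = √(152910/13) = 3*√220870/13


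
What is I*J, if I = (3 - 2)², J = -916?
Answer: -916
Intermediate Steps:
I = 1 (I = 1² = 1)
I*J = 1*(-916) = -916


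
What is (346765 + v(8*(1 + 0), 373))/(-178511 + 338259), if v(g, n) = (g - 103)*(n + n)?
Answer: 275895/159748 ≈ 1.7271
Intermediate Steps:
v(g, n) = 2*n*(-103 + g) (v(g, n) = (-103 + g)*(2*n) = 2*n*(-103 + g))
(346765 + v(8*(1 + 0), 373))/(-178511 + 338259) = (346765 + 2*373*(-103 + 8*(1 + 0)))/(-178511 + 338259) = (346765 + 2*373*(-103 + 8*1))/159748 = (346765 + 2*373*(-103 + 8))*(1/159748) = (346765 + 2*373*(-95))*(1/159748) = (346765 - 70870)*(1/159748) = 275895*(1/159748) = 275895/159748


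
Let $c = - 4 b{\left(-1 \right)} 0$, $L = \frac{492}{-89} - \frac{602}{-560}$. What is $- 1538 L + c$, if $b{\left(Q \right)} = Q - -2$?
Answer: $\frac{12190957}{1780} \approx 6848.9$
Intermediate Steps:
$b{\left(Q \right)} = 2 + Q$ ($b{\left(Q \right)} = Q + 2 = 2 + Q$)
$L = - \frac{15853}{3560}$ ($L = 492 \left(- \frac{1}{89}\right) - - \frac{43}{40} = - \frac{492}{89} + \frac{43}{40} = - \frac{15853}{3560} \approx -4.4531$)
$c = 0$ ($c = - 4 \left(2 - 1\right) 0 = \left(-4\right) 1 \cdot 0 = \left(-4\right) 0 = 0$)
$- 1538 L + c = \left(-1538\right) \left(- \frac{15853}{3560}\right) + 0 = \frac{12190957}{1780} + 0 = \frac{12190957}{1780}$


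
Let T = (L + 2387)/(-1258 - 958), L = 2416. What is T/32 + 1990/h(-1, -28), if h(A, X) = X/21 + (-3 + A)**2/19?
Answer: -2010920661/496384 ≈ -4051.1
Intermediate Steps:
h(A, X) = (-3 + A)**2/19 + X/21 (h(A, X) = X*(1/21) + (-3 + A)**2*(1/19) = X/21 + (-3 + A)**2/19 = (-3 + A)**2/19 + X/21)
T = -4803/2216 (T = (2416 + 2387)/(-1258 - 958) = 4803/(-2216) = 4803*(-1/2216) = -4803/2216 ≈ -2.1674)
T/32 + 1990/h(-1, -28) = -4803/2216/32 + 1990/((-3 - 1)**2/19 + (1/21)*(-28)) = -4803/2216*1/32 + 1990/((1/19)*(-4)**2 - 4/3) = -4803/70912 + 1990/((1/19)*16 - 4/3) = -4803/70912 + 1990/(16/19 - 4/3) = -4803/70912 + 1990/(-28/57) = -4803/70912 + 1990*(-57/28) = -4803/70912 - 56715/14 = -2010920661/496384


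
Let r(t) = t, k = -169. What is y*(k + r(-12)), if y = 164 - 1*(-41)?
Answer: -37105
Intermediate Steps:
y = 205 (y = 164 + 41 = 205)
y*(k + r(-12)) = 205*(-169 - 12) = 205*(-181) = -37105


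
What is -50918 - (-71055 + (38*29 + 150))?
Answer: 18885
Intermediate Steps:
-50918 - (-71055 + (38*29 + 150)) = -50918 - (-71055 + (1102 + 150)) = -50918 - (-71055 + 1252) = -50918 - 1*(-69803) = -50918 + 69803 = 18885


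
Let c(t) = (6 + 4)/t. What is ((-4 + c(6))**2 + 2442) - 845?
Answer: 14422/9 ≈ 1602.4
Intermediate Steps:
c(t) = 10/t
((-4 + c(6))**2 + 2442) - 845 = ((-4 + 10/6)**2 + 2442) - 845 = ((-4 + 10*(1/6))**2 + 2442) - 845 = ((-4 + 5/3)**2 + 2442) - 845 = ((-7/3)**2 + 2442) - 845 = (49/9 + 2442) - 845 = 22027/9 - 845 = 14422/9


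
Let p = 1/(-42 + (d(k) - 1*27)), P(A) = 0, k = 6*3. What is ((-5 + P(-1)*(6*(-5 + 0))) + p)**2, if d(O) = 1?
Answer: 116281/4624 ≈ 25.147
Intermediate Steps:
k = 18
p = -1/68 (p = 1/(-42 + (1 - 1*27)) = 1/(-42 + (1 - 27)) = 1/(-42 - 26) = 1/(-68) = -1/68 ≈ -0.014706)
((-5 + P(-1)*(6*(-5 + 0))) + p)**2 = ((-5 + 0*(6*(-5 + 0))) - 1/68)**2 = ((-5 + 0*(6*(-5))) - 1/68)**2 = ((-5 + 0*(-30)) - 1/68)**2 = ((-5 + 0) - 1/68)**2 = (-5 - 1/68)**2 = (-341/68)**2 = 116281/4624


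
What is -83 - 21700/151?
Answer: -34233/151 ≈ -226.71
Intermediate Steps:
-83 - 21700/151 = -34233/151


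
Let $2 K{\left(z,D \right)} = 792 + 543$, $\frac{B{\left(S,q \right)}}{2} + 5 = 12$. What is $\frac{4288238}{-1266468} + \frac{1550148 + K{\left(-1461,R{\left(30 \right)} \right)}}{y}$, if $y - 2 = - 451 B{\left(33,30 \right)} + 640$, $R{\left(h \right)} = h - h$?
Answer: $- \frac{994190545295}{3591703248} \approx -276.8$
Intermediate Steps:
$B{\left(S,q \right)} = 14$ ($B{\left(S,q \right)} = -10 + 2 \cdot 12 = -10 + 24 = 14$)
$R{\left(h \right)} = 0$
$K{\left(z,D \right)} = \frac{1335}{2}$ ($K{\left(z,D \right)} = \frac{792 + 543}{2} = \frac{1}{2} \cdot 1335 = \frac{1335}{2}$)
$y = -5672$ ($y = 2 + \left(\left(-451\right) 14 + 640\right) = 2 + \left(-6314 + 640\right) = 2 - 5674 = -5672$)
$\frac{4288238}{-1266468} + \frac{1550148 + K{\left(-1461,R{\left(30 \right)} \right)}}{y} = \frac{4288238}{-1266468} + \frac{1550148 + \frac{1335}{2}}{-5672} = 4288238 \left(- \frac{1}{1266468}\right) + \frac{3101631}{2} \left(- \frac{1}{5672}\right) = - \frac{2144119}{633234} - \frac{3101631}{11344} = - \frac{994190545295}{3591703248}$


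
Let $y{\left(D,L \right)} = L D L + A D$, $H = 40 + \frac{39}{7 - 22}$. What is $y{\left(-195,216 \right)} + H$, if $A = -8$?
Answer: $- \frac{45481613}{5} \approx -9.0963 \cdot 10^{6}$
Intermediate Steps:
$H = \frac{187}{5}$ ($H = 40 + \frac{39}{-15} = 40 + 39 \left(- \frac{1}{15}\right) = 40 - \frac{13}{5} = \frac{187}{5} \approx 37.4$)
$y{\left(D,L \right)} = - 8 D + D L^{2}$ ($y{\left(D,L \right)} = L D L - 8 D = D L L - 8 D = D L^{2} - 8 D = - 8 D + D L^{2}$)
$y{\left(-195,216 \right)} + H = - 195 \left(-8 + 216^{2}\right) + \frac{187}{5} = - 195 \left(-8 + 46656\right) + \frac{187}{5} = \left(-195\right) 46648 + \frac{187}{5} = -9096360 + \frac{187}{5} = - \frac{45481613}{5}$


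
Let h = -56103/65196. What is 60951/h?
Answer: -1324587132/18701 ≈ -70830.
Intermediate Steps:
h = -18701/21732 (h = -56103*1/65196 = -18701/21732 ≈ -0.86053)
60951/h = 60951/(-18701/21732) = 60951*(-21732/18701) = -1324587132/18701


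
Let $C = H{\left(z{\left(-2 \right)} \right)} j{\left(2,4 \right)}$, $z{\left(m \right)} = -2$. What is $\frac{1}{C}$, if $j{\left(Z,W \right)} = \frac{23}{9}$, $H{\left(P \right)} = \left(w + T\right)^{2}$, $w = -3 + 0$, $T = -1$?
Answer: $\frac{9}{368} \approx 0.024457$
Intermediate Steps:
$w = -3$
$H{\left(P \right)} = 16$ ($H{\left(P \right)} = \left(-3 - 1\right)^{2} = \left(-4\right)^{2} = 16$)
$j{\left(Z,W \right)} = \frac{23}{9}$ ($j{\left(Z,W \right)} = 23 \cdot \frac{1}{9} = \frac{23}{9}$)
$C = \frac{368}{9}$ ($C = 16 \cdot \frac{23}{9} = \frac{368}{9} \approx 40.889$)
$\frac{1}{C} = \frac{1}{\frac{368}{9}} = \frac{9}{368}$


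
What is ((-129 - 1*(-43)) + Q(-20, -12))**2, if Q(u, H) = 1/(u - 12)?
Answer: 7579009/1024 ≈ 7401.4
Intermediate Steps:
Q(u, H) = 1/(-12 + u)
((-129 - 1*(-43)) + Q(-20, -12))**2 = ((-129 - 1*(-43)) + 1/(-12 - 20))**2 = ((-129 + 43) + 1/(-32))**2 = (-86 - 1/32)**2 = (-2753/32)**2 = 7579009/1024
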